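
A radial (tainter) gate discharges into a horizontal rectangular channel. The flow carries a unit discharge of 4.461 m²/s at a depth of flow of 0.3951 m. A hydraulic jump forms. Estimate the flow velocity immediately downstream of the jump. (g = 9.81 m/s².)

V₁ = q/y₁ = 4.461/0.3951 = 11.29 m/s. Fr₁ = V₁/√(g·y₁) = 11.29/√(9.81×0.3951) = 5.735.
From the momentum equation for a rectangular channel, y₂/y₁ = ½[√(1 + 8Fr₁²) − 1] = ½[√264.13 − 1] = 7.626.
y₂ = 7.626 × 0.3951 = 3.013 m.
V₂ = q/y₂ = 4.461/3.013 = 1.481 m/s.

V₂ = 1.481 m/s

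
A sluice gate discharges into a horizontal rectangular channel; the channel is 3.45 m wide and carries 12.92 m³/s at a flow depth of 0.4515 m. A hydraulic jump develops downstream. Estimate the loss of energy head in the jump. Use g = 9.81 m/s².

q = Q/b = 12.92/3.45 = 3.745 m²/s; V₁ = q/y₁ = 8.294 m/s. Fr₁ = V₁/√(g·y₁) = 3.941.
Conjugate-depth relation: y₂/y₁ = ½[√(1 + 8Fr₁²) − 1] = ½[√125.26 − 1] = 5.096.
y₂ = 5.096 × 0.4515 = 2.301 m.
Head loss: ΔE = (y₂ − y₁)³/(4y₁y₂) = (2.301 − 0.4515)³/(4×0.4515×2.301) = 6.325/4.155 = 1.522 m.

ΔE = 1.522 m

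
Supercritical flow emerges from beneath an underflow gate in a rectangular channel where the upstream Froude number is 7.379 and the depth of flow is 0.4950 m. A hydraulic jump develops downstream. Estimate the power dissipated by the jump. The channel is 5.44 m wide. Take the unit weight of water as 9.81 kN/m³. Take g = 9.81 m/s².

P = 3828 kW

Fr₁ = 7.379 (given).
Sequent-depth ratio: y₂/y₁ = ½[√(1 + 8Fr₁²) − 1] = ½[√436.60 − 1] = 9.947.
y₂ = 9.947 × 0.4950 = 4.924 m.
Head loss: ΔE = (y₂ − y₁)³/(4y₁y₂) = (4.924 − 0.4950)³/(4×0.4950×4.924) = 86.88/9.749 = 8.911 m.
V₁ = Fr₁·√(g·y₁) = 7.379×√(9.81×0.4950) = 16.26 m/s; q = V₁·y₁ = 8.049 m²/s. Q = q·b = 8.049 × 5.44 = 43.79 m³/s. P = γ·Q·ΔE = 9.81 × 43.79 × 8.911 = 3828 kW.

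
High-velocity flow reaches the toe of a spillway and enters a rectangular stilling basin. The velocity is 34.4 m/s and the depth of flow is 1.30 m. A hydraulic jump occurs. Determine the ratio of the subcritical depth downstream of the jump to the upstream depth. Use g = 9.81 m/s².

Fr₁ = V₁/√(g·y₁) = 34.4/√(9.81×1.30) = 9.63.
By Bélanger, y₂/y₁ = ½[√(1 + 8Fr₁²) − 1] = ½[√743.3 − 1] = 13.1.

y₂/y₁ = 13.1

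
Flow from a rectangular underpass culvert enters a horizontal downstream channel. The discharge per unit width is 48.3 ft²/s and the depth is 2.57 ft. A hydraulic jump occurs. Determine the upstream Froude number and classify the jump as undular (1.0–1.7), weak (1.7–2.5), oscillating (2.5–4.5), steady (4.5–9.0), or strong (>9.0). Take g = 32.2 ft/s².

Fr₁ = 2.07; weak jump

V₁ = q/y₁ = 48.3/2.57 = 18.8 ft/s. Fr₁ = V₁/√(g·y₁) = 18.8/√(32.2×2.57) = 2.07.
Fr₁ = 2.07 lies in the weak range.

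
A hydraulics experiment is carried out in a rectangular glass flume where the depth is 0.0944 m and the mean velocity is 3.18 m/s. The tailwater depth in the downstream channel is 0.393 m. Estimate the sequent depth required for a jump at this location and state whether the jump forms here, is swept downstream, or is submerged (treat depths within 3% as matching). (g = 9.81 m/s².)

Fr₁ = V₁/√(g·y₁) = 3.18/√(9.81×0.0944) = 3.30.
Bélanger equation: y₂/y₁ = ½[√(1 + 8Fr₁²) − 1] = ½[√88.36 − 1] = 4.20.
y₂ = 4.20 × 0.0944 = 0.396 m.
Tailwater y_tw = 0.393 m: y_tw ≈ y₂, so the jump forms here.

y₂ = 0.396 m; the jump forms here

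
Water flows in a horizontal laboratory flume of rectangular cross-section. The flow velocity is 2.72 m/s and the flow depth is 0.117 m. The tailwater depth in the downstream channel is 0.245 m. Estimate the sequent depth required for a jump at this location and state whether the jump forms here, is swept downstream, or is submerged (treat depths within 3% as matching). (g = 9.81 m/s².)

Fr₁ = V₁/√(g·y₁) = 2.72/√(9.81×0.117) = 2.54.
By Bélanger, y₂/y₁ = ½[√(1 + 8Fr₁²) − 1] = ½[√52.57 − 1] = 3.13.
y₂ = 3.13 × 0.117 = 0.366 m.
Tailwater y_tw = 0.245 m: y_tw < y₂, so the jump is swept downstream.

y₂ = 0.366 m; the jump is swept downstream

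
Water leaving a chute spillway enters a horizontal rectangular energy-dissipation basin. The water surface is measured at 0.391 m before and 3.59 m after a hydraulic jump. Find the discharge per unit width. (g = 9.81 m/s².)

q = 5.24 m²/s

For a rectangular channel the momentum equation gives q² = ½·g·y₁·y₂·(y₁ + y₂) = ½×9.81×0.391×3.59×3.98 = 27.4.
q = √27.4 = 5.24 m²/s.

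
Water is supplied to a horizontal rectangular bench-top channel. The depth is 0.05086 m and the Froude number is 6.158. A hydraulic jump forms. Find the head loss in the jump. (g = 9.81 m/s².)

ΔE = 0.5827 m

Fr₁ = 6.158 (given).
Bélanger equation: y₂/y₁ = ½[√(1 + 8Fr₁²) − 1] = ½[√304.37 − 1] = 8.223.
y₂ = 8.223 × 0.05086 = 0.4182 m.
Head loss: ΔE = (y₂ − y₁)³/(4y₁y₂) = (0.4182 − 0.05086)³/(4×0.05086×0.4182) = 0.04958/0.08508 = 0.5827 m.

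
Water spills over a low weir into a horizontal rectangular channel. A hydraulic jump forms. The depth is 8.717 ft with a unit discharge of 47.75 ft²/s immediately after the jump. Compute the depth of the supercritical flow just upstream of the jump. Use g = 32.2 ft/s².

y₁ = 1.578 ft

V₂ = q/y₂ = 47.75/8.717 = 5.478 ft/s; Fr₂ = V₂/√(g·y₂) = 0.3270.
Applying the sequent-depth relation in reverse, y₁/y₂ = ½[√(1 + 8Fr₂²) − 1] = ½[√1.8552 − 1] = 0.1810.
y₁ = 0.1810 × 8.717 = 1.578 ft.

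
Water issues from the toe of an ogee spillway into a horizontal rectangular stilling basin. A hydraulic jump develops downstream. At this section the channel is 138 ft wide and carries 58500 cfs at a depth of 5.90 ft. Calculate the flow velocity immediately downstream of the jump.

q = Q/b = 58500/138 = 424 ft²/s; V₁ = q/y₁ = 71.8 ft/s. Fr₁ = V₁/√(g·y₁) = 5.21.
From the momentum equation for a rectangular channel, y₂/y₁ = ½[√(1 + 8Fr₁²) − 1] = ½[√218.4 − 1] = 6.89.
y₂ = 6.89 × 5.90 = 40.6 ft.
V₂ = q/y₂ = 424/40.6 = 10.4 ft/s.

V₂ = 10.4 ft/s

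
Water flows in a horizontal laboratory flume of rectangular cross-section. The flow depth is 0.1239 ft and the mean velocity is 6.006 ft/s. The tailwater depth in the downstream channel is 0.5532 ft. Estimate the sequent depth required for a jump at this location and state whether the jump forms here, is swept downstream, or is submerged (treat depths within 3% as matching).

Fr₁ = V₁/√(g·y₁) = 6.006/√(32.2×0.1239) = 3.007.
By Bélanger, y₂/y₁ = ½[√(1 + 8Fr₁²) − 1] = ½[√73.332 − 1] = 3.782.
y₂ = 3.782 × 0.1239 = 0.4686 ft.
Tailwater y_tw = 0.5532 ft: y_tw > y₂, so the jump is submerged.

y₂ = 0.4686 ft; the jump is submerged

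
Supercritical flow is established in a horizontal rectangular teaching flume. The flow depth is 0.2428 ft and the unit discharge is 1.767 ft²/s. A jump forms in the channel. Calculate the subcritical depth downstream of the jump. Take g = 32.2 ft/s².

V₁ = q/y₁ = 1.767/0.2428 = 7.278 ft/s. Fr₁ = V₁/√(g·y₁) = 7.278/√(32.2×0.2428) = 2.603.
Conjugate-depth relation: y₂/y₁ = ½[√(1 + 8Fr₁²) − 1] = ½[√55.195 − 1] = 3.215.
y₂ = 3.215 × 0.2428 = 0.7805 ft.

y₂ = 0.7805 ft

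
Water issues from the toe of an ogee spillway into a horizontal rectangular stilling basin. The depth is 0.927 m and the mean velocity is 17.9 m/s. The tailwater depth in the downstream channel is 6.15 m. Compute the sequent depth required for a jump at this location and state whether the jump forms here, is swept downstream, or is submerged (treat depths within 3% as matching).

Fr₁ = V₁/√(g·y₁) = 17.9/√(9.81×0.927) = 5.94.
Sequent-depth ratio: y₂/y₁ = ½[√(1 + 8Fr₁²) − 1] = ½[√282.9 − 1] = 7.91.
y₂ = 7.91 × 0.927 = 7.33 m.
Tailwater y_tw = 6.15 m: y_tw < y₂, so the jump is swept downstream.

y₂ = 7.33 m; the jump is swept downstream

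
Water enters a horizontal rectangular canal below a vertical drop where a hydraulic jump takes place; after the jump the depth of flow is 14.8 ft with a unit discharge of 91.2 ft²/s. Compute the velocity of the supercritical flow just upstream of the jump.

V₂ = q/y₂ = 91.2/14.8 = 6.16 ft/s; Fr₂ = V₂/√(g·y₂) = 0.282.
Since the conjugate-depth ratio holds either way, y₁/y₂ = ½[√(1 + 8Fr₂²) − 1] = ½[√1.637 − 1] = 0.140.
y₁ = 0.140 × 14.8 = 2.07 ft.
V₁ = q/y₁ = 91.2/2.07 = 44.1 ft/s.

V₁ = 44.1 ft/s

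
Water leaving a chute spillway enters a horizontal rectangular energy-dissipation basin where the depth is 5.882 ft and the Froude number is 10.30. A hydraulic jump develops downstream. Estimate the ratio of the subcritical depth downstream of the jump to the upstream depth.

Fr₁ = 10.30 (given).
Sequent-depth ratio: y₂/y₁ = ½[√(1 + 8Fr₁²) − 1] = ½[√849.72 − 1] = 14.07.

y₂/y₁ = 14.07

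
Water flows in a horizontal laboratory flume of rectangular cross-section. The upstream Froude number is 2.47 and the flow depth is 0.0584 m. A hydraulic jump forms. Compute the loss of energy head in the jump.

Fr₁ = 2.47 (given).
Conjugate-depth relation: y₂/y₁ = ½[√(1 + 8Fr₁²) − 1] = ½[√49.81 − 1] = 3.03.
y₂ = 3.03 × 0.0584 = 0.177 m.
V₁ = Fr₁·√(g·y₁) = 2.47×√(9.81×0.0584) = 1.87 m/s; q = V₁·y₁ = 0.109 m²/s. V₂ = q/y₂ = 0.109/0.177 = 0.617 m/s. E₁ = y₁ + V₁²/2g = 0.237 m; E₂ = y₂ + V₂²/2g = 0.196 m. ΔE = E₁ − E₂ = 0.0402 m.

ΔE = 0.0402 m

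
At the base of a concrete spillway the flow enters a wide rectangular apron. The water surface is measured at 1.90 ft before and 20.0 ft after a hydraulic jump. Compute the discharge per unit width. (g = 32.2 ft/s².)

q = 116 ft²/s

For a rectangular channel the momentum equation gives q² = ½·g·y₁·y₂·(y₁ + y₂) = ½×32.2×1.90×20.0×21.9 = 13398.
q = √13398 = 116 ft²/s.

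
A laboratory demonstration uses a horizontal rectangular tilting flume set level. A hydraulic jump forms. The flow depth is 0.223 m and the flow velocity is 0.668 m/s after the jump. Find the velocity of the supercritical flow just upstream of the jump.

Fr₂ = V₂/√(g·y₂) = 0.668/√(9.81×0.223) = 0.452.
From the momentum equation (using Fr₂), y₁/y₂ = ½[√(1 + 8Fr₂²) − 1] = ½[√2.632 − 1] = 0.311.
y₁ = 0.311 × 0.223 = 0.0694 m.
V₁ = q/y₁ = 0.149/0.0694 = 2.15 m/s.

V₁ = 2.15 m/s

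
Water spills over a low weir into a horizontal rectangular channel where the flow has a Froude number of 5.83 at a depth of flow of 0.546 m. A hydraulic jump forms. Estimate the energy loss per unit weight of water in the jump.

Fr₁ = 5.83 (given).
Sequent-depth ratio: y₂/y₁ = ½[√(1 + 8Fr₁²) − 1] = ½[√272.9 − 1] = 7.76.
y₂ = 7.76 × 0.546 = 4.24 m.
Head loss: ΔE = (y₂ − y₁)³/(4y₁y₂) = (4.24 − 0.546)³/(4×0.546×4.24) = 50.3/9.25 = 5.43 m.

ΔE = 5.43 m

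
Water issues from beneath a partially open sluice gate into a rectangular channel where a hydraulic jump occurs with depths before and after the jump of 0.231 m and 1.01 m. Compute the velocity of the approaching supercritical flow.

For a rectangular channel the momentum equation gives q² = ½·g·y₁·y₂·(y₁ + y₂) = ½×9.81×0.231×1.01×1.24 = 1.42.
q = √1.42 = 1.19 m²/s.
V₁ = q/y₁ = 1.19/0.231 = 5.16 m/s.

V₁ = 5.16 m/s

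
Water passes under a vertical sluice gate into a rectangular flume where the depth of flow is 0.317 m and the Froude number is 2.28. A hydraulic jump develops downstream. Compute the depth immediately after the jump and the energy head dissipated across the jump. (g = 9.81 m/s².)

Fr₁ = 2.28 (given).
Sequent-depth ratio: y₂/y₁ = ½[√(1 + 8Fr₁²) − 1] = ½[√42.59 − 1] = 2.76.
y₂ = 2.76 × 0.317 = 0.876 m.
Head loss: ΔE = (y₂ − y₁)³/(4y₁y₂) = (0.876 − 0.317)³/(4×0.317×0.876) = 0.175/1.11 = 0.157 m.

y₂ = 0.876 m; ΔE = 0.157 m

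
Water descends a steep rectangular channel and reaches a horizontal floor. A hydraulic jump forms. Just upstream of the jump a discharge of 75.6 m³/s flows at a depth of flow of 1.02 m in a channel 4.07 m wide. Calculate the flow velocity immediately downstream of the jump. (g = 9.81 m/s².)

V₂ = 2.38 m/s

q = Q/b = 75.6/4.07 = 18.6 m²/s; V₁ = q/y₁ = 18.2 m/s. Fr₁ = V₁/√(g·y₁) = 5.76.
Bélanger equation: y₂/y₁ = ½[√(1 + 8Fr₁²) − 1] = ½[√266.1 − 1] = 7.66.
y₂ = 7.66 × 1.02 = 7.81 m.
V₂ = q/y₂ = 18.6/7.81 = 2.38 m/s.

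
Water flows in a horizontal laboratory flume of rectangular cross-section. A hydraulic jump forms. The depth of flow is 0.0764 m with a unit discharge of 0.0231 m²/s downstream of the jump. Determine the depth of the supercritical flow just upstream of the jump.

V₂ = q/y₂ = 0.0231/0.0764 = 0.302 m/s; Fr₂ = V₂/√(g·y₂) = 0.349.
Applying the sequent-depth relation in reverse, y₁/y₂ = ½[√(1 + 8Fr₂²) − 1] = ½[√1.976 − 1] = 0.203.
y₁ = 0.203 × 0.0764 = 0.0155 m.

y₁ = 0.0155 m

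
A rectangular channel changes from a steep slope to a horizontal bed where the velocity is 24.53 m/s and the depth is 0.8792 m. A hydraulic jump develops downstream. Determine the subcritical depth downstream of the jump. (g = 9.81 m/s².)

Fr₁ = V₁/√(g·y₁) = 24.53/√(9.81×0.8792) = 8.353.
Conjugate-depth relation: y₂/y₁ = ½[√(1 + 8Fr₁²) − 1] = ½[√559.12 − 1] = 11.32.
y₂ = 11.32 × 0.8792 = 9.955 m.

y₂ = 9.955 m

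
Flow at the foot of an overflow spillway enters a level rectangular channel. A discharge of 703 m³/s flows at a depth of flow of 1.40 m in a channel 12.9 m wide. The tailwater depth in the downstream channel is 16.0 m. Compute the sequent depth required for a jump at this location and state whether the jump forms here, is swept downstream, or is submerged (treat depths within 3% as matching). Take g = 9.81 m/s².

q = Q/b = 703/12.9 = 54.5 m²/s; V₁ = q/y₁ = 38.9 m/s. Fr₁ = V₁/√(g·y₁) = 10.5.
Conjugate-depth relation: y₂/y₁ = ½[√(1 + 8Fr₁²) − 1] = ½[√883.6 − 1] = 14.4.
y₂ = 14.4 × 1.40 = 20.1 m.
Tailwater y_tw = 16.0 m: y_tw < y₂, so the jump is swept downstream.

y₂ = 20.1 m; the jump is swept downstream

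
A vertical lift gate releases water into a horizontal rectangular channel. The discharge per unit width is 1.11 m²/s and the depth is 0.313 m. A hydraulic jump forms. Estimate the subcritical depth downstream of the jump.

y₂ = 0.753 m

V₁ = q/y₁ = 1.11/0.313 = 3.55 m/s. Fr₁ = V₁/√(g·y₁) = 3.55/√(9.81×0.313) = 2.02.
Sequent-depth ratio: y₂/y₁ = ½[√(1 + 8Fr₁²) − 1] = ½[√33.77 − 1] = 2.41.
y₂ = 2.41 × 0.313 = 0.753 m.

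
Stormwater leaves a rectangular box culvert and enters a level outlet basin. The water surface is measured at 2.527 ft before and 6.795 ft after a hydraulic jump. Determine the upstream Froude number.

For a rectangular channel the momentum equation gives q² = ½·g·y₁·y₂·(y₁ + y₂) = ½×32.2×2.527×6.795×9.322 = 2577.
q = √2577 = 50.77 ft²/s.
V₁ = q/y₁ = 20.09 ft/s; Fr₁ = V₁/√(g·y₁) = 2.227.

Fr₁ = 2.227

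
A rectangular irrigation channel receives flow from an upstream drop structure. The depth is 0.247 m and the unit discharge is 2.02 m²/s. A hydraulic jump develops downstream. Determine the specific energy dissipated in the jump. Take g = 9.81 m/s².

V₁ = q/y₁ = 2.02/0.247 = 8.18 m/s. Fr₁ = V₁/√(g·y₁) = 8.18/√(9.81×0.247) = 5.25.
From the momentum equation for a rectangular channel, y₂/y₁ = ½[√(1 + 8Fr₁²) − 1] = ½[√221.8 − 1] = 6.95.
y₂ = 6.95 × 0.247 = 1.72 m.
V₂ = q/y₂ = 2.02/1.72 = 1.18 m/s. E₁ = y₁ + V₁²/2g = 3.66 m; E₂ = y₂ + V₂²/2g = 1.79 m. ΔE = E₁ − E₂ = 1.87 m.

ΔE = 1.87 m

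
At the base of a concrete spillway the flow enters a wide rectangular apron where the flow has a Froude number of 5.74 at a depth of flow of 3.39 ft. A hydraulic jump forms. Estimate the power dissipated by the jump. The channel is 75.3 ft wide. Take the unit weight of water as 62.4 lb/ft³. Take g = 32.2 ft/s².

P = 56276 hp

Fr₁ = 5.74 (given).
Bélanger equation: y₂/y₁ = ½[√(1 + 8Fr₁²) − 1] = ½[√264.6 − 1] = 7.63.
y₂ = 7.63 × 3.39 = 25.9 ft.
V₁ = Fr₁·√(g·y₁) = 5.74×√(32.2×3.39) = 60.0 ft/s; q = V₁·y₁ = 203 ft²/s. V₂ = q/y₂ = 203/25.9 = 7.86 ft/s. E₁ = y₁ + V₁²/2g = 59.2 ft; E₂ = y₂ + V₂²/2g = 26.8 ft. ΔE = E₁ − E₂ = 32.4 ft.
Q = q·b = 203 × 75.3 = 15309 cfs. P = γ·Q·ΔE/550 = 62.4 × 15309 × 32.4 / 550 = 56276 hp.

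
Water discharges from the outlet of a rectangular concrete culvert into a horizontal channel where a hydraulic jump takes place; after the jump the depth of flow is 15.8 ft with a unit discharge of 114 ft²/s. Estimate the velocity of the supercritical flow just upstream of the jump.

V₁ = 41.4 ft/s

V₂ = q/y₂ = 114/15.8 = 7.22 ft/s; Fr₂ = V₂/√(g·y₂) = 0.320.
The Bélanger relation is symmetric: y₁/y₂ = ½[√(1 + 8Fr₂²) − 1] = ½[√1.819 − 1] = 0.174.
y₁ = 0.174 × 15.8 = 2.75 ft.
V₁ = q/y₁ = 114/2.75 = 41.4 ft/s.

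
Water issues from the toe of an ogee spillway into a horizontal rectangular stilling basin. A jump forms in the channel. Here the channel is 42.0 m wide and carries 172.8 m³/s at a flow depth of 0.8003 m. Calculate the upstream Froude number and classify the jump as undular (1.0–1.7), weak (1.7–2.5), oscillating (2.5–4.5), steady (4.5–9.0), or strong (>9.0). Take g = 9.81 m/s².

q = Q/b = 172.8/42.0 = 4.114 m²/s; V₁ = q/y₁ = 5.141 m/s. Fr₁ = V₁/√(g·y₁) = 1.835.
Fr₁ = 1.835 lies in the weak range.

Fr₁ = 1.835; weak jump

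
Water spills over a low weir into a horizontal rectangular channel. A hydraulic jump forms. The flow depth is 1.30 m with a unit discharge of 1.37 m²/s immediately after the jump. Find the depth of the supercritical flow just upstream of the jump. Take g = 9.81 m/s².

V₂ = q/y₂ = 1.37/1.30 = 1.05 m/s; Fr₂ = V₂/√(g·y₂) = 0.295.
Since the conjugate-depth ratio holds either way, y₁/y₂ = ½[√(1 + 8Fr₂²) − 1] = ½[√1.697 − 1] = 0.151.
y₁ = 0.151 × 1.30 = 0.197 m.

y₁ = 0.197 m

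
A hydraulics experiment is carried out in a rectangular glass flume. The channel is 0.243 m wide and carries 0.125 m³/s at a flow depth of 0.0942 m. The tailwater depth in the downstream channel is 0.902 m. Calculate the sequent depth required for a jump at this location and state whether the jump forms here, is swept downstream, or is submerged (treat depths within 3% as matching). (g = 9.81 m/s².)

q = Q/b = 0.125/0.243 = 0.514 m²/s; V₁ = q/y₁ = 5.46 m/s. Fr₁ = V₁/√(g·y₁) = 5.68.
Bélanger equation: y₂/y₁ = ½[√(1 + 8Fr₁²) − 1] = ½[√259.2 − 1] = 7.55.
y₂ = 7.55 × 0.0942 = 0.711 m.
Tailwater y_tw = 0.902 m: y_tw > y₂, so the jump is submerged.

y₂ = 0.711 m; the jump is submerged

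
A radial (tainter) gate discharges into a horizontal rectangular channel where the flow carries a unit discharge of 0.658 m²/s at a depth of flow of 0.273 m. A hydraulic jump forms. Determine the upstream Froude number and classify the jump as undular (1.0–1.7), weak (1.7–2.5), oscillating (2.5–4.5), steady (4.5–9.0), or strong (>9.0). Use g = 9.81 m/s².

V₁ = q/y₁ = 0.658/0.273 = 2.41 m/s. Fr₁ = V₁/√(g·y₁) = 2.41/√(9.81×0.273) = 1.47.
Fr₁ = 1.47 lies in the undular range.

Fr₁ = 1.47; undular jump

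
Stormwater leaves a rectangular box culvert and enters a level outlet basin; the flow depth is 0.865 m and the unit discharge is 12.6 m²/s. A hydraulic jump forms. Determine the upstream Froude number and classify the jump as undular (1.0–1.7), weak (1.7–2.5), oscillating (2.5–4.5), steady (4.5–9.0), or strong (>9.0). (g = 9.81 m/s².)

V₁ = q/y₁ = 12.6/0.865 = 14.6 m/s. Fr₁ = V₁/√(g·y₁) = 14.6/√(9.81×0.865) = 5.00.
Fr₁ = 5.00 lies in the steady range.

Fr₁ = 5.00; steady jump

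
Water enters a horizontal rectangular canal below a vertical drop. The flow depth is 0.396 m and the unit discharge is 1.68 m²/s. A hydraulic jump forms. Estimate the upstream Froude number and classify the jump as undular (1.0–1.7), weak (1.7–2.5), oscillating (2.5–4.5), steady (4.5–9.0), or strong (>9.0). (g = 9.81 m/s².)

Fr₁ = 2.15; weak jump

V₁ = q/y₁ = 1.68/0.396 = 4.24 m/s. Fr₁ = V₁/√(g·y₁) = 4.24/√(9.81×0.396) = 2.15.
Fr₁ = 2.15 lies in the weak range.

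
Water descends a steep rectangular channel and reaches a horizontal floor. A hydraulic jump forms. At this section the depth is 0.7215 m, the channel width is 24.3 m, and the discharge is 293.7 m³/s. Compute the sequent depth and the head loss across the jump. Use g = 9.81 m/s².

y₂ = 6.074 m; ΔE = 8.748 m

q = Q/b = 293.7/24.3 = 12.09 m²/s; V₁ = q/y₁ = 16.75 m/s. Fr₁ = V₁/√(g·y₁) = 6.297.
By Bélanger, y₂/y₁ = ½[√(1 + 8Fr₁²) − 1] = ½[√318.18 − 1] = 8.419.
y₂ = 8.419 × 0.7215 = 6.074 m.
V₂ = q/y₂ = 12.09/6.074 = 1.990 m/s. E₁ = y₁ + V₁²/2g = 15.02 m; E₂ = y₂ + V₂²/2g = 6.276 m. ΔE = E₁ − E₂ = 8.748 m.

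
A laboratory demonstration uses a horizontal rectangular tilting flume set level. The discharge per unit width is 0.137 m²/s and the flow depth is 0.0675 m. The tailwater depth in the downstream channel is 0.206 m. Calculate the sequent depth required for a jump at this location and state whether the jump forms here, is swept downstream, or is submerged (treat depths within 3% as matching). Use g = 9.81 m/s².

y₂ = 0.207 m; the jump forms here

V₁ = q/y₁ = 0.137/0.0675 = 2.03 m/s. Fr₁ = V₁/√(g·y₁) = 2.03/√(9.81×0.0675) = 2.49.
By Bélanger, y₂/y₁ = ½[√(1 + 8Fr₁²) − 1] = ½[√50.77 − 1] = 3.06.
y₂ = 3.06 × 0.0675 = 0.207 m.
Tailwater y_tw = 0.206 m: y_tw ≈ y₂, so the jump forms here.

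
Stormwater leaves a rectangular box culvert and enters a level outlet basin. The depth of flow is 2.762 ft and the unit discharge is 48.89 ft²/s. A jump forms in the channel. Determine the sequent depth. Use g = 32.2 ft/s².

y₂ = 6.079 ft

V₁ = q/y₁ = 48.89/2.762 = 17.70 ft/s. Fr₁ = V₁/√(g·y₁) = 17.70/√(32.2×2.762) = 1.877.
Sequent-depth ratio: y₂/y₁ = ½[√(1 + 8Fr₁²) − 1] = ½[√29.184 − 1] = 2.201.
y₂ = 2.201 × 2.762 = 6.079 ft.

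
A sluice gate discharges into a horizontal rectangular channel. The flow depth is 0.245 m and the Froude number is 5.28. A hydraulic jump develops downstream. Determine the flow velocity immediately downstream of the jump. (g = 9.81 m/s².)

Fr₁ = 5.28 (given).
From the momentum equation for a rectangular channel, y₂/y₁ = ½[√(1 + 8Fr₁²) − 1] = ½[√224.0 − 1] = 6.98.
y₂ = 6.98 × 0.245 = 1.71 m.
V₁ = Fr₁·√(g·y₁) = 5.28×√(9.81×0.245) = 8.19 m/s; q = V₁·y₁ = 2.01 m²/s.
V₂ = q/y₂ = 2.01/1.71 = 1.17 m/s.

V₂ = 1.17 m/s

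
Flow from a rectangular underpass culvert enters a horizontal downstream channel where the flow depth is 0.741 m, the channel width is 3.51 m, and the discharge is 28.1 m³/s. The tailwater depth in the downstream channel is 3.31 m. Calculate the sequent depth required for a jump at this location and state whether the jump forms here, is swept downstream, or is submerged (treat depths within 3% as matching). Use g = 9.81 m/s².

q = Q/b = 28.1/3.51 = 8.01 m²/s; V₁ = q/y₁ = 10.8 m/s. Fr₁ = V₁/√(g·y₁) = 4.01.
Bélanger equation: y₂/y₁ = ½[√(1 + 8Fr₁²) − 1] = ½[√129.5 − 1] = 5.19.
y₂ = 5.19 × 0.741 = 3.85 m.
Tailwater y_tw = 3.31 m: y_tw < y₂, so the jump is swept downstream.

y₂ = 3.85 m; the jump is swept downstream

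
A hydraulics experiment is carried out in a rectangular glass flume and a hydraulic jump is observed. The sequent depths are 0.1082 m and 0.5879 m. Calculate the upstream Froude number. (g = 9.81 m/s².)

Fr₁ = 4.181

For a rectangular channel the momentum equation gives q² = ½·g·y₁·y₂·(y₁ + y₂) = ½×9.81×0.1082×0.5879×0.6961 = 0.2172.
q = √0.2172 = 0.4660 m²/s.
V₁ = q/y₁ = 4.307 m/s; Fr₁ = V₁/√(g·y₁) = 4.181.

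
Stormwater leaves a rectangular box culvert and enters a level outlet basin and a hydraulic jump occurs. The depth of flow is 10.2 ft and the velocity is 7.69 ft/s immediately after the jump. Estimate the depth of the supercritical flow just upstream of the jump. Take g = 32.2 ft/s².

Fr₂ = V₂/√(g·y₂) = 7.69/√(32.2×10.2) = 0.424.
Applying the sequent-depth relation in reverse, y₁/y₂ = ½[√(1 + 8Fr₂²) − 1] = ½[√2.440 − 1] = 0.281.
y₁ = 0.281 × 10.2 = 2.87 ft.

y₁ = 2.87 ft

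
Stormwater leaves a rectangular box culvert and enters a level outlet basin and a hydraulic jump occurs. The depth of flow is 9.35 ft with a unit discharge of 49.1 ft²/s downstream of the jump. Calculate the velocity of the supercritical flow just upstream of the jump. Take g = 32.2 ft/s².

V₂ = q/y₂ = 49.1/9.35 = 5.25 ft/s; Fr₂ = V₂/√(g·y₂) = 0.303.
Since the conjugate-depth ratio holds either way, y₁/y₂ = ½[√(1 + 8Fr₂²) − 1] = ½[√1.733 − 1] = 0.158.
y₁ = 0.158 × 9.35 = 1.48 ft.
V₁ = q/y₁ = 49.1/1.48 = 33.2 ft/s.

V₁ = 33.2 ft/s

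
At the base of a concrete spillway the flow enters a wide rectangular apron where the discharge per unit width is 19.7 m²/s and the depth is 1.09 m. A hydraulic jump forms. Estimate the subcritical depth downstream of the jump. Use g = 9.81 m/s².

V₁ = q/y₁ = 19.7/1.09 = 18.1 m/s. Fr₁ = V₁/√(g·y₁) = 18.1/√(9.81×1.09) = 5.53.
From the momentum equation for a rectangular channel, y₂/y₁ = ½[√(1 + 8Fr₁²) − 1] = ½[√245.4 − 1] = 7.33.
y₂ = 7.33 × 1.09 = 7.99 m.

y₂ = 7.99 m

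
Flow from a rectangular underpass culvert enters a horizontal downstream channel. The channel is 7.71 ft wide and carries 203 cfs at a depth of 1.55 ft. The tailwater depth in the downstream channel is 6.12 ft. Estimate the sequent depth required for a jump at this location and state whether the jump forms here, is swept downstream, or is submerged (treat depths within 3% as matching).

y₂ = 4.55 ft; the jump is submerged

q = Q/b = 203/7.71 = 26.3 ft²/s; V₁ = q/y₁ = 17.0 ft/s. Fr₁ = V₁/√(g·y₁) = 2.40.
By Bélanger, y₂/y₁ = ½[√(1 + 8Fr₁²) − 1] = ½[√47.25 − 1] = 2.94.
y₂ = 2.94 × 1.55 = 4.55 ft.
Tailwater y_tw = 6.12 ft: y_tw > y₂, so the jump is submerged.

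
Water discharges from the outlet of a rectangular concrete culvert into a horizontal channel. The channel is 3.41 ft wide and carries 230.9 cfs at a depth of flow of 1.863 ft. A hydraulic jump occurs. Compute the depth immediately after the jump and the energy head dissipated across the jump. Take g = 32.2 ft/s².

q = Q/b = 230.9/3.41 = 67.71 ft²/s; V₁ = q/y₁ = 36.35 ft/s. Fr₁ = V₁/√(g·y₁) = 4.693.
By Bélanger, y₂/y₁ = ½[√(1 + 8Fr₁²) − 1] = ½[√177.17 − 1] = 6.155.
y₂ = 6.155 × 1.863 = 11.47 ft.
V₂ = q/y₂ = 67.71/11.47 = 5.905 ft/s. E₁ = y₁ + V₁²/2g = 22.38 ft; E₂ = y₂ + V₂²/2g = 12.01 ft. ΔE = E₁ − E₂ = 10.37 ft.

y₂ = 11.47 ft; ΔE = 10.37 ft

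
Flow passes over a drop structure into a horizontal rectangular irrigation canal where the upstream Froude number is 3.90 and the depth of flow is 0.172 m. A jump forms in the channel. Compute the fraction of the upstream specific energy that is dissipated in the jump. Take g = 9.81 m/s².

Fr₁ = 3.90 (given).
Bélanger equation: y₂/y₁ = ½[√(1 + 8Fr₁²) − 1] = ½[√122.7 − 1] = 5.04.
y₂ = 5.04 × 0.172 = 0.867 m.
E₁ = y₁(1 + Fr₁²/2) = 0.172×(1 + 3.90²/2) = 1.48 m. ΔE = (y₂ − y₁)³/(4y₁y₂) = 0.562 m. ΔE/E₁ = 0.562/1.48 = 0.380.

ΔE/E₁ = 0.380 (38.0%)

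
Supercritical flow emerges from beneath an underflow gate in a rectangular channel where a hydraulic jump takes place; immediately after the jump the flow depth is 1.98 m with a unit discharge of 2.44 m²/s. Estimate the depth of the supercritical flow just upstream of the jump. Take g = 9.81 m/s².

y₁ = 0.272 m

V₂ = q/y₂ = 2.44/1.98 = 1.23 m/s; Fr₂ = V₂/√(g·y₂) = 0.280.
The Bélanger relation is symmetric: y₁/y₂ = ½[√(1 + 8Fr₂²) − 1] = ½[√1.625 − 1] = 0.137.
y₁ = 0.137 × 1.98 = 0.272 m.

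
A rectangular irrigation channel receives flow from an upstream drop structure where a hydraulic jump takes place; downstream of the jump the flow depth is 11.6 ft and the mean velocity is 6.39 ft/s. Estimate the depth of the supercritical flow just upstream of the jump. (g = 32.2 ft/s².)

y₁ = 2.14 ft

Fr₂ = V₂/√(g·y₂) = 6.39/√(32.2×11.6) = 0.331.
Since the conjugate-depth ratio holds either way, y₁/y₂ = ½[√(1 + 8Fr₂²) − 1] = ½[√1.875 − 1] = 0.185.
y₁ = 0.185 × 11.6 = 2.14 ft.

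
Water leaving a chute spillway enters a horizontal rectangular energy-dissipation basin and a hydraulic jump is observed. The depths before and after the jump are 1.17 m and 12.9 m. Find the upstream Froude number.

Fr₁ = 8.14

For a rectangular channel the momentum equation gives q² = ½·g·y₁·y₂·(y₁ + y₂) = ½×9.81×1.17×12.9×14.1 = 1042.
q = √1042 = 32.3 m²/s.
V₁ = q/y₁ = 27.6 m/s; Fr₁ = V₁/√(g·y₁) = 8.14.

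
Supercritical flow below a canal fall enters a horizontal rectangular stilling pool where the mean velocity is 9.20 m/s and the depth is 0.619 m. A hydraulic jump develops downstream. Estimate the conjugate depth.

y₂ = 2.97 m

Fr₁ = V₁/√(g·y₁) = 9.20/√(9.81×0.619) = 3.73.
From the momentum equation for a rectangular channel, y₂/y₁ = ½[√(1 + 8Fr₁²) − 1] = ½[√112.5 − 1] = 4.80.
y₂ = 4.80 × 0.619 = 2.97 m.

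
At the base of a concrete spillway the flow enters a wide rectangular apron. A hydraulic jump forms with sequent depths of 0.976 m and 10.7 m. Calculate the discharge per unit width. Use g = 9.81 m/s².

q = 24.5 m²/s

For a rectangular channel the momentum equation gives q² = ½·g·y₁·y₂·(y₁ + y₂) = ½×9.81×0.976×10.7×11.7 = 598.
q = √598 = 24.5 m²/s.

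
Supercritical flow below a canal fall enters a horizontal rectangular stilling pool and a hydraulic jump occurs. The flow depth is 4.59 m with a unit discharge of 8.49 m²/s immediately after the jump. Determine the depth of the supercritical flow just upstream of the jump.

y₁ = 0.615 m

V₂ = q/y₂ = 8.49/4.59 = 1.85 m/s; Fr₂ = V₂/√(g·y₂) = 0.276.
Since the conjugate-depth ratio holds either way, y₁/y₂ = ½[√(1 + 8Fr₂²) − 1] = ½[√1.608 − 1] = 0.134.
y₁ = 0.134 × 4.59 = 0.615 m.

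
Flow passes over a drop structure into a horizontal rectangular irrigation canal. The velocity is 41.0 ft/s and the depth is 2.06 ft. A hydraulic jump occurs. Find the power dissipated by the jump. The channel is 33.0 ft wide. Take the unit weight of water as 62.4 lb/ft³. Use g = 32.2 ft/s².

Fr₁ = V₁/√(g·y₁) = 41.0/√(32.2×2.06) = 5.03.
Sequent-depth ratio: y₂/y₁ = ½[√(1 + 8Fr₁²) − 1] = ½[√203.7 − 1] = 6.64.
y₂ = 6.64 × 2.06 = 13.7 ft.
Head loss: ΔE = (y₂ − y₁)³/(4y₁y₂) = (13.7 − 2.06)³/(4×2.06×13.7) = 1566/113 = 13.9 ft.
q = V₁·y₁ = 41.0 × 2.06 = 84.5 ft²/s. Q = q·b = 84.5 × 33.0 = 2787 cfs. P = γ·Q·ΔE/550 = 62.4 × 2787 × 13.9 / 550 = 4395 hp.

P = 4395 hp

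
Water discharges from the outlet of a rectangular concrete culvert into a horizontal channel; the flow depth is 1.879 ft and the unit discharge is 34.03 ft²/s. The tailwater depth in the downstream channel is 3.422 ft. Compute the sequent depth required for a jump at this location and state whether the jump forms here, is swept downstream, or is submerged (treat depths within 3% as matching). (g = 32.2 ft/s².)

V₁ = q/y₁ = 34.03/1.879 = 18.11 ft/s. Fr₁ = V₁/√(g·y₁) = 18.11/√(32.2×1.879) = 2.328.
Sequent-depth ratio: y₂/y₁ = ½[√(1 + 8Fr₁²) − 1] = ½[√44.369 − 1] = 2.830.
y₂ = 2.830 × 1.879 = 5.319 ft.
Tailwater y_tw = 3.422 ft: y_tw < y₂, so the jump is swept downstream.

y₂ = 5.319 ft; the jump is swept downstream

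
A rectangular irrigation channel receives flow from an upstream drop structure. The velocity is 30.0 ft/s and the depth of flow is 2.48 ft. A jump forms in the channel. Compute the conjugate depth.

y₂ = 10.6 ft

Fr₁ = V₁/√(g·y₁) = 30.0/√(32.2×2.48) = 3.36.
From the momentum equation for a rectangular channel, y₂/y₁ = ½[√(1 + 8Fr₁²) − 1] = ½[√91.16 − 1] = 4.27.
y₂ = 4.27 × 2.48 = 10.6 ft.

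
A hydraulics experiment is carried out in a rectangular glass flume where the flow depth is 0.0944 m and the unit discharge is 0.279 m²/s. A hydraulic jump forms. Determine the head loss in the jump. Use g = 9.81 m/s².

V₁ = q/y₁ = 0.279/0.0944 = 2.96 m/s. Fr₁ = V₁/√(g·y₁) = 2.96/√(9.81×0.0944) = 3.07.
By Bélanger, y₂/y₁ = ½[√(1 + 8Fr₁²) − 1] = ½[√76.46 − 1] = 3.87.
y₂ = 3.87 × 0.0944 = 0.366 m.
V₂ = q/y₂ = 0.279/0.366 = 0.763 m/s. E₁ = y₁ + V₁²/2g = 0.540 m; E₂ = y₂ + V₂²/2g = 0.395 m. ΔE = E₁ − E₂ = 0.144 m.

ΔE = 0.144 m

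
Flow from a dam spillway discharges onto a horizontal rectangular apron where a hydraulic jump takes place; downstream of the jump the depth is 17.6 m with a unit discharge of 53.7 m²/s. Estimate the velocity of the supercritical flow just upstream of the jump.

V₂ = q/y₂ = 53.7/17.6 = 3.05 m/s; Fr₂ = V₂/√(g·y₂) = 0.232.
Applying the sequent-depth relation in reverse, y₁/y₂ = ½[√(1 + 8Fr₂²) − 1] = ½[√1.431 − 1] = 0.0982.
y₁ = 0.0982 × 17.6 = 1.73 m.
V₁ = q/y₁ = 53.7/1.73 = 31.1 m/s.

V₁ = 31.1 m/s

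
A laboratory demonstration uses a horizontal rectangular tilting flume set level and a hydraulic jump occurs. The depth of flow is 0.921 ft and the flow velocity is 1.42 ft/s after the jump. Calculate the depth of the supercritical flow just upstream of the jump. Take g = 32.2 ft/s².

y₁ = 0.112 ft

Fr₂ = V₂/√(g·y₂) = 1.42/√(32.2×0.921) = 0.261.
Since the conjugate-depth ratio holds either way, y₁/y₂ = ½[√(1 + 8Fr₂²) − 1] = ½[√1.544 − 1] = 0.121.
y₁ = 0.121 × 0.921 = 0.112 ft.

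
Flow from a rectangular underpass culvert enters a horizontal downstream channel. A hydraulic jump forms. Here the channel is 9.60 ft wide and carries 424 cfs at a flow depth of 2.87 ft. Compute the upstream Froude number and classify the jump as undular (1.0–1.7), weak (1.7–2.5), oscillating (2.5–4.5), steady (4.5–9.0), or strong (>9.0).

Fr₁ = 1.60; undular jump

q = Q/b = 424/9.60 = 44.2 ft²/s; V₁ = q/y₁ = 15.4 ft/s. Fr₁ = V₁/√(g·y₁) = 1.60.
Fr₁ = 1.60 lies in the undular range.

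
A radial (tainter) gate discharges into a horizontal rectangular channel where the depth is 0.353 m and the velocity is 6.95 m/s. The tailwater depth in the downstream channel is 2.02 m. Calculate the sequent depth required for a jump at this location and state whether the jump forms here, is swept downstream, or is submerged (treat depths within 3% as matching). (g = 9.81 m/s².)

y₂ = 1.70 m; the jump is submerged

Fr₁ = V₁/√(g·y₁) = 6.95/√(9.81×0.353) = 3.73.
Bélanger equation: y₂/y₁ = ½[√(1 + 8Fr₁²) − 1] = ½[√112.6 − 1] = 4.81.
y₂ = 4.81 × 0.353 = 1.70 m.
Tailwater y_tw = 2.02 m: y_tw > y₂, so the jump is submerged.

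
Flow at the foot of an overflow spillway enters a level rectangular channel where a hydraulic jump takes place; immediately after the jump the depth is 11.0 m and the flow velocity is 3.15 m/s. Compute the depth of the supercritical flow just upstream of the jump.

Fr₂ = V₂/√(g·y₂) = 3.15/√(9.81×11.0) = 0.303.
Since the conjugate-depth ratio holds either way, y₁/y₂ = ½[√(1 + 8Fr₂²) − 1] = ½[√1.736 − 1] = 0.159.
y₁ = 0.159 × 11.0 = 1.75 m.

y₁ = 1.75 m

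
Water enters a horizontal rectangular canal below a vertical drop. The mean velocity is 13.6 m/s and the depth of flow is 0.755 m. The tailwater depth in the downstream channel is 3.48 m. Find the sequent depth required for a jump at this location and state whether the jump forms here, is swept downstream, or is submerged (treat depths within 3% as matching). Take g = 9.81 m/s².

y₂ = 4.97 m; the jump is swept downstream

Fr₁ = V₁/√(g·y₁) = 13.6/√(9.81×0.755) = 5.00.
Sequent-depth ratio: y₂/y₁ = ½[√(1 + 8Fr₁²) − 1] = ½[√200.8 − 1] = 6.58.
y₂ = 6.58 × 0.755 = 4.97 m.
Tailwater y_tw = 3.48 m: y_tw < y₂, so the jump is swept downstream.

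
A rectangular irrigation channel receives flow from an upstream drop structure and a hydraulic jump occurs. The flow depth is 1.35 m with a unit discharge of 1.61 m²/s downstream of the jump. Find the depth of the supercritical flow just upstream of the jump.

V₂ = q/y₂ = 1.61/1.35 = 1.19 m/s; Fr₂ = V₂/√(g·y₂) = 0.328.
Since the conjugate-depth ratio holds either way, y₁/y₂ = ½[√(1 + 8Fr₂²) − 1] = ½[√1.859 − 1] = 0.182.
y₁ = 0.182 × 1.35 = 0.245 m.

y₁ = 0.245 m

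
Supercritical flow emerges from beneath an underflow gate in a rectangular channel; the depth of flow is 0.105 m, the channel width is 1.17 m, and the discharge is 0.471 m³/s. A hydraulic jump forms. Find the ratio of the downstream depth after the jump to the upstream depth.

y₂/y₁ = 4.87

q = Q/b = 0.471/1.17 = 0.403 m²/s; V₁ = q/y₁ = 3.83 m/s. Fr₁ = V₁/√(g·y₁) = 3.78.
Sequent-depth ratio: y₂/y₁ = ½[√(1 + 8Fr₁²) − 1] = ½[√115.2 − 1] = 4.87.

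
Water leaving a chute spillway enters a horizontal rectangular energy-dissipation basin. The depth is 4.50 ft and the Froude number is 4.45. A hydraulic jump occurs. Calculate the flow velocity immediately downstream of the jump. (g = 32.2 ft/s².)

Fr₁ = 4.45 (given).
Sequent-depth ratio: y₂/y₁ = ½[√(1 + 8Fr₁²) − 1] = ½[√159.4 − 1] = 5.81.
y₂ = 5.81 × 4.50 = 26.2 ft.
V₁ = Fr₁·√(g·y₁) = 4.45×√(32.2×4.50) = 53.6 ft/s; q = V₁·y₁ = 241 ft²/s.
V₂ = q/y₂ = 241/26.2 = 9.21 ft/s.

V₂ = 9.21 ft/s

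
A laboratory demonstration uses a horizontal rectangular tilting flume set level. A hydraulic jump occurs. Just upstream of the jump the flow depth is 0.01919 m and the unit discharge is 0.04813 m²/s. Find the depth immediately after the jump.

V₁ = q/y₁ = 0.04813/0.01919 = 2.508 m/s. Fr₁ = V₁/√(g·y₁) = 2.508/√(9.81×0.01919) = 5.781.
Sequent-depth ratio: y₂/y₁ = ½[√(1 + 8Fr₁²) − 1] = ½[√268.32 − 1] = 7.690.
y₂ = 7.690 × 0.01919 = 0.1476 m.

y₂ = 0.1476 m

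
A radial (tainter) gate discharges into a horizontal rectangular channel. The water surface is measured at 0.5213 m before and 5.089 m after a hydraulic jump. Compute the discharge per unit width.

For a rectangular channel the momentum equation gives q² = ½·g·y₁·y₂·(y₁ + y₂) = ½×9.81×0.5213×5.089×5.610 = 73.00.
q = √73.00 = 8.544 m²/s.

q = 8.544 m²/s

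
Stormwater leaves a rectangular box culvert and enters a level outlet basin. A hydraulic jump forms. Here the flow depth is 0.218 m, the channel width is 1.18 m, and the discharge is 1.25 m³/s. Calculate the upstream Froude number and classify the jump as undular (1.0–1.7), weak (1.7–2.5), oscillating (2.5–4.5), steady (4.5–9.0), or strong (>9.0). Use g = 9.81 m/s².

q = Q/b = 1.25/1.18 = 1.06 m²/s; V₁ = q/y₁ = 4.86 m/s. Fr₁ = V₁/√(g·y₁) = 3.32.
Fr₁ = 3.32 lies in the oscillating range.

Fr₁ = 3.32; oscillating jump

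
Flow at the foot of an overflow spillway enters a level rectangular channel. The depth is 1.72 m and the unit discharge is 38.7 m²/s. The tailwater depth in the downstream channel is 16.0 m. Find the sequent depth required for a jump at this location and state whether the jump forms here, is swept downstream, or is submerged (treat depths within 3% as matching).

V₁ = q/y₁ = 38.7/1.72 = 22.5 m/s. Fr₁ = V₁/√(g·y₁) = 22.5/√(9.81×1.72) = 5.48.
By Bélanger, y₂/y₁ = ½[√(1 + 8Fr₁²) − 1] = ½[√241.0 − 1] = 7.26.
y₂ = 7.26 × 1.72 = 12.5 m.
Tailwater y_tw = 16.0 m: y_tw > y₂, so the jump is submerged.

y₂ = 12.5 m; the jump is submerged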